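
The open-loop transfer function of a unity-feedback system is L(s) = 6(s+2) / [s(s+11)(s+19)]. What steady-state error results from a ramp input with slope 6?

One free integrator in L(s): this is a type 1 system.
K_v = lim_{s→0} s·L(s) = 6·2 / (11·19) = 12/209.
e_ss = 6/K_v = 6/(12/209) = 104.5.

104.5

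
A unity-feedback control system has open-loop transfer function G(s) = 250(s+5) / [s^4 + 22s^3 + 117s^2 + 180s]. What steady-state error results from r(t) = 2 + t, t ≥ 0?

Lowest-order denominator term is 180s, so the open loop has 1 pole at the origin → type 1 system. Taking each input component in turn:
  • 2: tracked with zero error.
  • t: e_ss = 1/K_v with K_v=125/18 → 0.144.
Total e_ss = 0.144.

0.144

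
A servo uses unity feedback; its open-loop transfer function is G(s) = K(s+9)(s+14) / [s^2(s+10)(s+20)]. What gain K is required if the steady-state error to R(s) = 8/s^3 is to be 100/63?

8

The open loop has two poles at the origin → type 2 system.
K_a = lim_{s→0} s^2·G(s) = K·9·14 / (10·20) = 0.63·K.
e_ss = 8/K_a = 100/63 ⇒ K_a = 5.04 ⇒ K = 5.04/0.63 = 8.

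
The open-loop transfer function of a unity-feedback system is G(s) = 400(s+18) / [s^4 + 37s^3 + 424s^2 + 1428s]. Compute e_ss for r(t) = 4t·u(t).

119/150

Factoring s from the denominator leaves a polynomial with constant term 1428, so the system is type 1.
K_v = lim_{s→0} s·G(s) = 400·18 / 1428 = 600/119.
e_ss = 4/K_v = 4/(600/119) = 119/150.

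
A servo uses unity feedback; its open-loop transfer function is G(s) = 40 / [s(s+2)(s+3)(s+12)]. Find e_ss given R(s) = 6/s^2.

The open loop has one pole at the origin → type 1 system.
K_v = lim_{s→0} s·G(s) = 40 / (2·3·12) = 5/9.
e_ss = 6/K_v = 6/(5/9) = 10.8.

10.8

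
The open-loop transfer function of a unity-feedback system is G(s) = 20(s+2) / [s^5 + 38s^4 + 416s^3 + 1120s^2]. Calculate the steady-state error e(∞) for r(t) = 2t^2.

112

Factoring s^2 from the denominator leaves a polynomial with constant term 1120, so the system is type 2.
K_a = lim_{s→0} s^2·G(s) = 20·2 / 1120 = 1/28.
r(t) = 2t^2 gives R(s) = 4/s^3.
e_ss = 4/K_a = 4/(1/28) = 112.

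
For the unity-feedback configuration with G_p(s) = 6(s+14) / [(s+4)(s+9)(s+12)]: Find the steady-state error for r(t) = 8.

288/43

G_p(s) has no factors of s in the denominator, so the system is type 0.
K_p = lim_{s→0} G_p(s) = 6·14 / (4·9·12) = 7/36.
e_ss = 8/(1 + K_p) = 8/(43/36) = 288/43.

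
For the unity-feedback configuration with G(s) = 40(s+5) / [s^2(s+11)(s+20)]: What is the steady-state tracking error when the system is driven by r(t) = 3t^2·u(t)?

6.6

The open loop has two poles at the origin → type 2 system.
K_a = lim_{s→0} s^2·G(s) = 40·5 / (11·20) = 10/11.
r(t) = 3t^2 gives R(s) = 6/s^3.
e_ss = 6/K_a = 6/(10/11) = 6.6.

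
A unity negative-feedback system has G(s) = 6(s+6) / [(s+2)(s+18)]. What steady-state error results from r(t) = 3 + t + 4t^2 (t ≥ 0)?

System type = 0 (no poles at s=0). Taking each input component in turn:
  • 3: e_ss = 3/(1+K_p) with K_p=1 → 1.5.
  • t: a type-0 system cannot track it, e_ss → ∞.
  • 4t^2: a type-0 system cannot track it, e_ss → ∞.
The unbounded component dominates.

infinity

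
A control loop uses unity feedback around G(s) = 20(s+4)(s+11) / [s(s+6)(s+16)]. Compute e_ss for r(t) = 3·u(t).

0

One free integrator in G(s): this is a type 1 system.
A type-1 system has K_p = ∞, so it tracks a step input with zero steady-state error.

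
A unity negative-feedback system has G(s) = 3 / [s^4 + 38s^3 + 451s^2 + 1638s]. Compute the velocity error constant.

Factoring s from the denominator leaves a polynomial with constant term 1638, so the system is type 1.
K_v = lim_{s→0} s·G(s) = 3 / 1638 = 1/546.

1/546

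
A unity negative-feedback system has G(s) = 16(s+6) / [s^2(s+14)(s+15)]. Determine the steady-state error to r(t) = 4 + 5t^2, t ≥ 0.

System type = 2 (two poles at s=0). Treating each term separately:
  • 4: tracked with zero error.
  • 5t^2: e_ss = 10/K_a with K_a=16/35 → 21.875.
Total e_ss = 21.875.

21.875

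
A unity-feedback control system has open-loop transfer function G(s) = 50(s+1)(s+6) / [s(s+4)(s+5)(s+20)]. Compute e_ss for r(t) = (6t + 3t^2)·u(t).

infinity

The open loop has one pole at the origin → type 1 system. Taking each input component in turn:
  • 6t: e_ss = 6/K_v with K_v=0.75 → 8.
  • 3t^2: a type-1 system cannot track it, e_ss → ∞.
The unbounded component dominates.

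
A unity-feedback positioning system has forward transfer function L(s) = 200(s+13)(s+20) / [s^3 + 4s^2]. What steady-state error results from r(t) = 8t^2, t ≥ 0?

2/1625

Factoring s^2 from the denominator leaves a polynomial with constant term 4, so the system is type 2.
K_a = lim_{s→0} s^2·L(s) = 200·13·20 / 4 = 13000.
r(t) = 8t^2 gives R(s) = 16/s^3.
e_ss = 16/K_a = 16/13000 = 2/1625.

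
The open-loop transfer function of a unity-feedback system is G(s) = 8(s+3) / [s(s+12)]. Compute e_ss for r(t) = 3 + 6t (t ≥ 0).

3

The open loop has one pole at the origin → type 1 system. Treating each term separately:
  • 3: tracked with zero error.
  • 6t: e_ss = 6/K_v with K_v=2 → 3.
Total e_ss = 3.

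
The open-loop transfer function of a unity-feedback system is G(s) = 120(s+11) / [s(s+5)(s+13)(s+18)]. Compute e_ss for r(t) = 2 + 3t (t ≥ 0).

117/44

System type = 1 (one pole at s=0). Treating each term separately:
  • 2: tracked with zero error.
  • 3t: e_ss = 3/K_v with K_v=44/39 → 117/44.
Total e_ss = 117/44.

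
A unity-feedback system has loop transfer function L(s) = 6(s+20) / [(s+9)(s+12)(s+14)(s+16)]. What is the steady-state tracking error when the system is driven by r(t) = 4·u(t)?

L(s) has no factors of s in the denominator, so the system is type 0.
K_p = lim_{s→0} L(s) = 6·20 / (9·12·14·16) = 5/1008.
e_ss = 4/(1 + K_p) = 4/(1013/1008) = 4032/1013.

4032/1013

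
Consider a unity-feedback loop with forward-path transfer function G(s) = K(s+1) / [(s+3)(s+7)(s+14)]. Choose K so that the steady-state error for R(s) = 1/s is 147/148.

2

G(s) has no factors of s in the denominator, so the system is type 0.
K_p = lim_{s→0} G(s) = K·1 / (3·7·14) = (1/294)·K.
e_ss = 1/(1 + K_p) = 147/148 ⇒ 1 + (1/294)·K = 148/147 ⇒ K = 2.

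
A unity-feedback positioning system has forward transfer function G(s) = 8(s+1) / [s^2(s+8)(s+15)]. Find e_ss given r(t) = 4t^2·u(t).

120

The open loop has two poles at the origin → type 2 system.
K_a = lim_{s→0} s^2·G(s) = 8·1 / (8·15) = 1/15.
r(t) = 4t^2 gives R(s) = 8/s^3.
e_ss = 8/K_a = 8/(1/15) = 120.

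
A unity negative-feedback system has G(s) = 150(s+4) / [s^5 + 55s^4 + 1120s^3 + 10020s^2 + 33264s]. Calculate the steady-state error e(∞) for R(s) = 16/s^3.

Factoring s from the denominator leaves a polynomial with constant term 33264, so the system is type 1.
K_a = lim_{s→0} s^2·G(s) = 0; the steady-state error to this parabolic input grows without bound.

infinity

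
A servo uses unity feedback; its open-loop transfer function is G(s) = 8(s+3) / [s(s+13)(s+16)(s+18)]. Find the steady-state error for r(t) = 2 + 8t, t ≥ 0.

1248

G(s) has one factor of s in the denominator, so the system is type 1. Treating each term separately:
  • 2: tracked with zero error.
  • 8t: e_ss = 8/K_v with K_v=1/156 → 1248.
Total e_ss = 1248.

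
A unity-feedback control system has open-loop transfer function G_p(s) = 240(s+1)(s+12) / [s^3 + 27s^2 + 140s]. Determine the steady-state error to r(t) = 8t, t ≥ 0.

The denominator has no term below 140s — 1 pole at s=0, type 1.
K_v = lim_{s→0} s·G_p(s) = 240·1·12 / 140 = 144/7.
e_ss = 8/K_v = 8/(144/7) = 7/18.

7/18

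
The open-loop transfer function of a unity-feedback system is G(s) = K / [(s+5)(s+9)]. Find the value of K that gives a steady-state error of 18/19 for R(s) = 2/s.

50

System type = 0 (no poles at s=0).
K_p = lim_{s→0} G(s) = K / (5·9) = (1/45)·K.
e_ss = 2/(1 + K_p) = 18/19 ⇒ 1 + (1/45)·K = 19/9 ⇒ K = 50.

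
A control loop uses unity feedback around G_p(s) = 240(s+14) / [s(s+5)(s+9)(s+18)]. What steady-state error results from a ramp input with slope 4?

27/28

One free integrator in G_p(s): this is a type 1 system.
K_v = lim_{s→0} s·G_p(s) = 240·14 / (5·9·18) = 112/27.
e_ss = 4/K_v = 4/(112/27) = 27/28.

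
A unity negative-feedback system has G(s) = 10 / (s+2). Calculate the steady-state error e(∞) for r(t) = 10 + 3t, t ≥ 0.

infinity

The open loop has no poles at the origin → type 0 system. By superposition:
  • 10: e_ss = 10/(1+K_p) with K_p=5 → 5/3.
  • 3t: a type-0 system cannot track it, e_ss → ∞.
The unbounded component dominates.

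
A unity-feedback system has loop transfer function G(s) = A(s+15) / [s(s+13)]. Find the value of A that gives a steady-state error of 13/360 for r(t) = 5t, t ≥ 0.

120

One free integrator in G(s): this is a type 1 system.
K_v = lim_{s→0} s·G(s) = A·15 / (13) = (15/13)·A.
e_ss = 5/K_v = 13/360 ⇒ K_v = 1800/13 ⇒ A = (1800/13)/(15/13) = 120.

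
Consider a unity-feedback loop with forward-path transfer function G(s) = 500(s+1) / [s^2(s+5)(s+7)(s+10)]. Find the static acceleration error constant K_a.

10/7

G(s) has two factors of s in the denominator, so the system is type 2.
K_a = lim_{s→0} s^2·G(s) = 500·1 / (5·7·10) = 10/7.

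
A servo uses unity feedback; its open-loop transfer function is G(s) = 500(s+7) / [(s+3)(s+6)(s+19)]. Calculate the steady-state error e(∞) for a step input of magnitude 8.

1368/1921

System type = 0 (no poles at s=0).
K_p = lim_{s→0} G(s) = 500·7 / (3·6·19) = 1750/171.
e_ss = 8/(1 + K_p) = 8/(1921/171) = 1368/1921.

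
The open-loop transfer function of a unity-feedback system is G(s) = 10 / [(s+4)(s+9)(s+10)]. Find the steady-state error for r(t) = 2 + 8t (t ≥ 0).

The open loop has no poles at the origin → type 0 system. By superposition:
  • 2: e_ss = 2/(1+K_p) with K_p=1/36 → 72/37.
  • 8t: a type-0 system cannot track it, e_ss → ∞.
The unbounded component dominates.

infinity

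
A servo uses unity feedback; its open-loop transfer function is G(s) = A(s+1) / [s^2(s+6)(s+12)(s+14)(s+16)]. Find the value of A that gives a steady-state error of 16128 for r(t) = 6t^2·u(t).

12

G(s) has two factors of s in the denominator, so the system is type 2.
K_a = lim_{s→0} s^2·G(s) = A·1 / (6·12·14·16) = (1/16128)·A.
e_ss = 12/K_a = 16128 ⇒ K_a = 1/1344 ⇒ A = (1/1344)/(1/16128) = 12.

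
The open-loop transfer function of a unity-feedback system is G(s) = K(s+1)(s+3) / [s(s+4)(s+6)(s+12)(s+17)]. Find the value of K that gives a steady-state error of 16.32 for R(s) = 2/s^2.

The open loop has one pole at the origin → type 1 system.
K_v = lim_{s→0} s·G(s) = K·1·3 / (4·6·12·17) = (1/1632)·K.
e_ss = 2/K_v = 16.32 ⇒ K_v = 25/204 ⇒ K = (25/204)/(1/1632) = 200.

200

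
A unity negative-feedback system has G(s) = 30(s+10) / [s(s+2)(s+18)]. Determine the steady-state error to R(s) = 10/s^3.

infinity

One free integrator in G(s): this is a type 1 system.
K_a = lim_{s→0} s^2·G(s) = 0; the steady-state error to this parabolic input grows without bound.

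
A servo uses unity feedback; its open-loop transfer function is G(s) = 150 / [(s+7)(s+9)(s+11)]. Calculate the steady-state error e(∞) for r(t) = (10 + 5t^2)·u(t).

infinity

System type = 0 (no poles at s=0). Taking each input component in turn:
  • 10: e_ss = 10/(1+K_p) with K_p=50/231 → 2310/281.
  • 5t^2: a type-0 system cannot track it, e_ss → ∞.
The unbounded component dominates.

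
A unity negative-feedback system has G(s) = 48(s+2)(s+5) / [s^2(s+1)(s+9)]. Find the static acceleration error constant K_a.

160/3

The open loop has two poles at the origin → type 2 system.
K_a = lim_{s→0} s^2·G(s) = 48·2·5 / (1·9) = 160/3.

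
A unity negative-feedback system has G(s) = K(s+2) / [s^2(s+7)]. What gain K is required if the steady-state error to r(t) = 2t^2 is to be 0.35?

40

The open loop has two poles at the origin → type 2 system.
K_a = lim_{s→0} s^2·G(s) = K·2 / (7) = (2/7)·K.
e_ss = 4/K_a = 0.35 ⇒ K_a = 80/7 ⇒ K = (80/7)/(2/7) = 40.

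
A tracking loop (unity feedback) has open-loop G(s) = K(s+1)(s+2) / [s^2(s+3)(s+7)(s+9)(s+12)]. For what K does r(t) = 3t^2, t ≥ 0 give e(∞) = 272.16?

25

The open loop has two poles at the origin → type 2 system.
K_a = lim_{s→0} s^2·G(s) = K·1·2 / (3·7·9·12) = (1/1134)·K.
e_ss = 6/K_a = 272.16 ⇒ K_a = 25/1134 ⇒ K = (25/1134)/(1/1134) = 25.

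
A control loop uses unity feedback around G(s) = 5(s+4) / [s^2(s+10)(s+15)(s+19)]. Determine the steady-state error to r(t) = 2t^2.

System type = 2 (two poles at s=0).
K_a = lim_{s→0} s^2·G(s) = 5·4 / (10·15·19) = 2/285.
r(t) = 2t^2 gives R(s) = 4/s^3.
e_ss = 4/K_a = 4/(2/285) = 570.

570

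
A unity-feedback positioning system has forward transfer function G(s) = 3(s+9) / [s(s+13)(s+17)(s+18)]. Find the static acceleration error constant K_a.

0

One free integrator in G(s): this is a type 1 system.
K_a = lim_{s→0} s^2·G(s) = 0 (the extra factor of s kills the finite limit).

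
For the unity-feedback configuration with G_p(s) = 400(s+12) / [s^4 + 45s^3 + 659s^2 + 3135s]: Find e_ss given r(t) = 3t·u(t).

The denominator has no term below 3135s — 1 pole at s=0, type 1.
K_v = lim_{s→0} s·G_p(s) = 400·12 / 3135 = 320/209.
e_ss = 3/K_v = 3/(320/209) = 627/320.

627/320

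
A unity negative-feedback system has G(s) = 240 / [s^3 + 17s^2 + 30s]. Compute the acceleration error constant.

Lowest-order denominator term is 30s, so the open loop has 1 pole at the origin → type 1 system.
K_a = lim_{s→0} s^2·G(s) = 0 (the extra factor of s kills the finite limit).

0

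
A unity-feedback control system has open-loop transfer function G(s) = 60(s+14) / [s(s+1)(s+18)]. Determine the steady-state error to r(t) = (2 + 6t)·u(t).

G(s) has one factor of s in the denominator, so the system is type 1. By superposition:
  • 2: tracked with zero error.
  • 6t: e_ss = 6/K_v with K_v=140/3 → 9/70.
Total e_ss = 9/70.

9/70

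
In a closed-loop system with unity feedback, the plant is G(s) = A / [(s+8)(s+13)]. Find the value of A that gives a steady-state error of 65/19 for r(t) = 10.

No free integrators in G(s): this is a type 0 system.
K_p = lim_{s→0} G(s) = A / (8·13) = (1/104)·A.
e_ss = 10/(1 + K_p) = 65/19 ⇒ 1 + (1/104)·A = 38/13 ⇒ A = 200.

200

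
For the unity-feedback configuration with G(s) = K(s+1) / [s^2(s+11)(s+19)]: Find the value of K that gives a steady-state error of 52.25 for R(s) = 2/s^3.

The open loop has two poles at the origin → type 2 system.
K_a = lim_{s→0} s^2·G(s) = K·1 / (11·19) = (1/209)·K.
e_ss = 2/K_a = 52.25 ⇒ K_a = 8/209 ⇒ K = (8/209)/(1/209) = 8.

8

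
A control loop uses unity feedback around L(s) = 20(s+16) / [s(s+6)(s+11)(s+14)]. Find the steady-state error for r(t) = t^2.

infinity

L(s) has one factor of s in the denominator, so the system is type 1.
For a type-1 system K_a = 0, so e_ss to a parabolic input is unbounded.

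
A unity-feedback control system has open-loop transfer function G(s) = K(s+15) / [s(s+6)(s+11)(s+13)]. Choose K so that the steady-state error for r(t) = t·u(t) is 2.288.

25

G(s) has one factor of s in the denominator, so the system is type 1.
K_v = lim_{s→0} s·G(s) = K·15 / (6·11·13) = (5/286)·K.
e_ss = 1/K_v = 2.288 ⇒ K_v = 125/286 ⇒ K = (125/286)/(5/286) = 25.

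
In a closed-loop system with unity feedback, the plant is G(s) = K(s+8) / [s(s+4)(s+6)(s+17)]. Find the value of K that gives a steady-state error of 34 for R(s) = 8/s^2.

12

The open loop has one pole at the origin → type 1 system.
K_v = lim_{s→0} s·G(s) = K·8 / (4·6·17) = (1/51)·K.
e_ss = 8/K_v = 34 ⇒ K_v = 4/17 ⇒ K = (4/17)/(1/51) = 12.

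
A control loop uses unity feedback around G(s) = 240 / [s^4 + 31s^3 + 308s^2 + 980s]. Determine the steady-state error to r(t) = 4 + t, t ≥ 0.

Lowest-order denominator term is 980s, so the open loop has 1 pole at the origin → type 1 system. Taking each input component in turn:
  • 4: tracked with zero error.
  • t: e_ss = 1/K_v with K_v=12/49 → 49/12.
Total e_ss = 49/12.

49/12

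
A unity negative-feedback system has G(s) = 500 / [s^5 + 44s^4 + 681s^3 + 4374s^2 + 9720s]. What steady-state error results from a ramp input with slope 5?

Factoring s from the denominator leaves a polynomial with constant term 9720, so the system is type 1.
K_v = lim_{s→0} s·G(s) = 500 / 9720 = 25/486.
e_ss = 5/K_v = 5/(25/486) = 97.2.

97.2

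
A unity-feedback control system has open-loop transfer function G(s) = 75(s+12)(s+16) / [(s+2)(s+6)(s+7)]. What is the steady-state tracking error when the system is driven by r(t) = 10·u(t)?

System type = 0 (no poles at s=0).
K_p = lim_{s→0} G(s) = 75·12·16 / (2·6·7) = 1200/7.
e_ss = 10/(1 + K_p) = 10/(1207/7) = 70/1207.

70/1207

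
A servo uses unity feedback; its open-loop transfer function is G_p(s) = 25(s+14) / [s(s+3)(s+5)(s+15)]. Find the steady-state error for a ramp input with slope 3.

27/14

One free integrator in G_p(s): this is a type 1 system.
K_v = lim_{s→0} s·G_p(s) = 25·14 / (3·5·15) = 14/9.
e_ss = 3/K_v = 3/(14/9) = 27/14.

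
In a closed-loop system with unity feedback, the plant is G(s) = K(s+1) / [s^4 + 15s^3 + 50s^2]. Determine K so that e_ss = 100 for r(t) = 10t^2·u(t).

10

The denominator has no term below 50s^2 — 2 poles at s=0, type 2.
K_a = lim_{s→0} s^2·G(s) = K·1 / 50 = 0.02·K.
e_ss = 20/K_a = 100 ⇒ K_a = 0.2 ⇒ K = 0.2/0.02 = 10.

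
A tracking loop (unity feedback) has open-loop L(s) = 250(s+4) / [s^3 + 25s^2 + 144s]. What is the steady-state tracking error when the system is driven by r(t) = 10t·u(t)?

The denominator has no term below 144s — 1 pole at s=0, type 1.
K_v = lim_{s→0} s·L(s) = 250·4 / 144 = 125/18.
e_ss = 10/K_v = 10/(125/18) = 1.44.

1.44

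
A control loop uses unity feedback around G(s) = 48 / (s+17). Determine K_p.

48/17

System type = 0 (no poles at s=0).
K_p = lim_{s→0} G(s) = 48 / (17) = 48/17.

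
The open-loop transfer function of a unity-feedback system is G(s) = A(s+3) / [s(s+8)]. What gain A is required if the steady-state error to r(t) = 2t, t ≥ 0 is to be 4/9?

G(s) has one factor of s in the denominator, so the system is type 1.
K_v = lim_{s→0} s·G(s) = A·3 / (8) = 0.375·A.
e_ss = 2/K_v = 4/9 ⇒ K_v = 4.5 ⇒ A = 4.5/0.375 = 12.

12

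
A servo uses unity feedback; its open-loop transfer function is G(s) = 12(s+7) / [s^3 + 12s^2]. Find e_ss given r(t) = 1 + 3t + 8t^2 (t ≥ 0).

16/7

Factoring s^2 from the denominator leaves a polynomial with constant term 12, so the system is type 2. By superposition:
  • 1: tracked with zero error.
  • 3t: tracked with zero error.
  • 8t^2: e_ss = 16/K_a with K_a=7 → 16/7.
Total e_ss = 16/7.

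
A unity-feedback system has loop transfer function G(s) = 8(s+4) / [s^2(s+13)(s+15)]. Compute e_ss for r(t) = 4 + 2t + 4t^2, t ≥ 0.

Two free integrators in G(s): this is a type 2 system. By superposition:
  • 4: tracked with zero error.
  • 2t: tracked with zero error.
  • 4t^2: e_ss = 8/K_a with K_a=32/195 → 48.75.
Total e_ss = 48.75.

48.75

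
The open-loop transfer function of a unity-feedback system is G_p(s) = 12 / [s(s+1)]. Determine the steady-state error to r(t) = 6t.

0.5

System type = 1 (one pole at s=0).
K_v = lim_{s→0} s·G_p(s) = 12 / (1) = 12.
e_ss = 6/K_v = 6/12 = 0.5.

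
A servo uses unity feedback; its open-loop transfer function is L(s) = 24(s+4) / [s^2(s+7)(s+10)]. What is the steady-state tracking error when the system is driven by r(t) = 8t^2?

35/3

L(s) has two factors of s in the denominator, so the system is type 2.
K_a = lim_{s→0} s^2·L(s) = 24·4 / (7·10) = 48/35.
r(t) = 8t^2 gives R(s) = 16/s^3.
e_ss = 16/K_a = 16/(48/35) = 35/3.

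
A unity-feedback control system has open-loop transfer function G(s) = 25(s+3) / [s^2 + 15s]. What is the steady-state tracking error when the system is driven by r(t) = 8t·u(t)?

Lowest-order denominator term is 15s, so the open loop has 1 pole at the origin → type 1 system.
K_v = lim_{s→0} s·G(s) = 25·3 / 15 = 5.
e_ss = 8/K_v = 8/5 = 1.6.

1.6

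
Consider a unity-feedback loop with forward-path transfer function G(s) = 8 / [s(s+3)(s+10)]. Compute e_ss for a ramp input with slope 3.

The open loop has one pole at the origin → type 1 system.
K_v = lim_{s→0} s·G(s) = 8 / (3·10) = 4/15.
e_ss = 3/K_v = 3/(4/15) = 11.25.

11.25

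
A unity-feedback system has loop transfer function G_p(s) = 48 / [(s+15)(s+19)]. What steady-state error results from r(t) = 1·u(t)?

95/111

System type = 0 (no poles at s=0).
K_p = lim_{s→0} G_p(s) = 48 / (15·19) = 16/95.
e_ss = 1/(1 + K_p) = 1/(111/95) = 95/111.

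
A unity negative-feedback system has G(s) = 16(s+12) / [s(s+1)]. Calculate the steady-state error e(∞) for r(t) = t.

The open loop has one pole at the origin → type 1 system.
K_v = lim_{s→0} s·G(s) = 16·12 / (1) = 192.
e_ss = 1/K_v = 1/192.

1/192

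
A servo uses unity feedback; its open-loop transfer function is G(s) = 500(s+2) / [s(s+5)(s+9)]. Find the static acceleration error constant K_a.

The open loop has one pole at the origin → type 1 system.
K_a = lim_{s→0} s^2·G(s) = 0 (the extra factor of s kills the finite limit).

0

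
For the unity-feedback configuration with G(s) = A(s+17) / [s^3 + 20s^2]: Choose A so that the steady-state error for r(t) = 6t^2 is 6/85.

Lowest-order denominator term is 20s^2, so the open loop has 2 poles at the origin → type 2 system.
K_a = lim_{s→0} s^2·G(s) = A·17 / 20 = 0.85·A.
e_ss = 12/K_a = 6/85 ⇒ K_a = 170 ⇒ A = 170/0.85 = 200.

200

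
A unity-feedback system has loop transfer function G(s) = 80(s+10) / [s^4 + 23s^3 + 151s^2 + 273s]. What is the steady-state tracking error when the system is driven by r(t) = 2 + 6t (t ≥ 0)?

2.0475

Factoring s from the denominator leaves a polynomial with constant term 273, so the system is type 1. Taking each input component in turn:
  • 2: tracked with zero error.
  • 6t: e_ss = 6/K_v with K_v=800/273 → 2.0475.
Total e_ss = 2.0475.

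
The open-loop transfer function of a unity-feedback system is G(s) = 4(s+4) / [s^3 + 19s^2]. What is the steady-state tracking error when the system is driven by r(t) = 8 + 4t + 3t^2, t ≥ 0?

7.125

Factoring s^2 from the denominator leaves a polynomial with constant term 19, so the system is type 2. By superposition:
  • 8: tracked with zero error.
  • 4t: tracked with zero error.
  • 3t^2: e_ss = 6/K_a with K_a=16/19 → 7.125.
Total e_ss = 7.125.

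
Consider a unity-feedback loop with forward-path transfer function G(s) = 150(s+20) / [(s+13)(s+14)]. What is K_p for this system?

System type = 0 (no poles at s=0).
K_p = lim_{s→0} G(s) = 150·20 / (13·14) = 1500/91.

1500/91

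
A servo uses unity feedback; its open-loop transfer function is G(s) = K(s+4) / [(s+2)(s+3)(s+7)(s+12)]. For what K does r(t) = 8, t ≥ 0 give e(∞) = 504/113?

G(s) has no factors of s in the denominator, so the system is type 0.
K_p = lim_{s→0} G(s) = K·4 / (2·3·7·12) = (1/126)·K.
e_ss = 8/(1 + K_p) = 504/113 ⇒ 1 + (1/126)·K = 113/63 ⇒ K = 100.

100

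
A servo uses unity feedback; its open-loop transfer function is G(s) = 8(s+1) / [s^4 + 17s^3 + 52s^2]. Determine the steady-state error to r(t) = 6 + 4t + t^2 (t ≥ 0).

13

Lowest-order denominator term is 52s^2, so the open loop has 2 poles at the origin → type 2 system. Taking each input component in turn:
  • 6: tracked with zero error.
  • 4t: tracked with zero error.
  • t^2: e_ss = 2/K_a with K_a=2/13 → 13.
Total e_ss = 13.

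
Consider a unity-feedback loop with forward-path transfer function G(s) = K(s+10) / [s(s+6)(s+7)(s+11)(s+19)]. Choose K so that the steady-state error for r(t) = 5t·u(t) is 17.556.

G(s) has one factor of s in the denominator, so the system is type 1.
K_v = lim_{s→0} s·G(s) = K·10 / (6·7·11·19) = (5/4389)·K.
e_ss = 5/K_v = 17.556 ⇒ K_v = 1250/4389 ⇒ K = (1250/4389)/(5/4389) = 250.

250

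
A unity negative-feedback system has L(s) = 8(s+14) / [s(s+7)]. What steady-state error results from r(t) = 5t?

0.3125

One free integrator in L(s): this is a type 1 system.
K_v = lim_{s→0} s·L(s) = 8·14 / (7) = 16.
e_ss = 5/K_v = 5/16 = 0.3125.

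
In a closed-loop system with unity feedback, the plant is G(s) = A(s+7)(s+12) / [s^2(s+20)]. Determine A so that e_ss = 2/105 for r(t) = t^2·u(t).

25

System type = 2 (two poles at s=0).
K_a = lim_{s→0} s^2·G(s) = A·7·12 / (20) = 4.2·A.
e_ss = 2/K_a = 2/105 ⇒ K_a = 105 ⇒ A = 105/4.2 = 25.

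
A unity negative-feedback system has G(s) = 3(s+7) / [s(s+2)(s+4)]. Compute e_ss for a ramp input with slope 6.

One free integrator in G(s): this is a type 1 system.
K_v = lim_{s→0} s·G(s) = 3·7 / (2·4) = 2.625.
e_ss = 6/K_v = 6/2.625 = 16/7.

16/7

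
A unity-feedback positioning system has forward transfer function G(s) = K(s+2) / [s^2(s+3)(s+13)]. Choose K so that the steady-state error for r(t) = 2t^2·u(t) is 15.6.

The open loop has two poles at the origin → type 2 system.
K_a = lim_{s→0} s^2·G(s) = K·2 / (3·13) = (2/39)·K.
e_ss = 4/K_a = 15.6 ⇒ K_a = 10/39 ⇒ K = (10/39)/(2/39) = 5.

5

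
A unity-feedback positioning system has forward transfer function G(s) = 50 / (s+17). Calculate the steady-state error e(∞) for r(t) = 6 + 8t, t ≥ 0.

infinity

G(s) has no factors of s in the denominator, so the system is type 0. Taking each input component in turn:
  • 6: e_ss = 6/(1+K_p) with K_p=50/17 → 102/67.
  • 8t: a type-0 system cannot track it, e_ss → ∞.
The unbounded component dominates.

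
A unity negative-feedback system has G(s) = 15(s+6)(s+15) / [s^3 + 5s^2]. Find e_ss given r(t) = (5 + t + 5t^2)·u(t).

Lowest-order denominator term is 5s^2, so the open loop has 2 poles at the origin → type 2 system. Taking each input component in turn:
  • 5: tracked with zero error.
  • t: tracked with zero error.
  • 5t^2: e_ss = 10/K_a with K_a=270 → 1/27.
Total e_ss = 1/27.

1/27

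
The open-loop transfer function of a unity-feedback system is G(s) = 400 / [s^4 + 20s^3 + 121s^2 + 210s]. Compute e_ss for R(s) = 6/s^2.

The denominator has no term below 210s — 1 pole at s=0, type 1.
K_v = lim_{s→0} s·G(s) = 400 / 210 = 40/21.
e_ss = 6/K_v = 6/(40/21) = 3.15.

3.15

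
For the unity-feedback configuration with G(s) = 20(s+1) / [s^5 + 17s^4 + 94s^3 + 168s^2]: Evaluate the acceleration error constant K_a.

5/42

Lowest-order denominator term is 168s^2, so the open loop has 2 poles at the origin → type 2 system.
K_a = lim_{s→0} s^2·G(s) = 20·1 / 168 = 5/42.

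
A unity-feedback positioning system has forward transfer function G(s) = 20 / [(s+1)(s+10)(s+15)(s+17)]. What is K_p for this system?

The open loop has no poles at the origin → type 0 system.
K_p = lim_{s→0} G(s) = 20 / (1·10·15·17) = 2/255.

2/255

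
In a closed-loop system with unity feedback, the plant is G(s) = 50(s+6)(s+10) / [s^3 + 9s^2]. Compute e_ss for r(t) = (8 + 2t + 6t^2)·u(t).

Factoring s^2 from the denominator leaves a polynomial with constant term 9, so the system is type 2. Taking each input component in turn:
  • 8: tracked with zero error.
  • 2t: tracked with zero error.
  • 6t^2: e_ss = 12/K_a with K_a=1000/3 → 0.036.
Total e_ss = 0.036.

0.036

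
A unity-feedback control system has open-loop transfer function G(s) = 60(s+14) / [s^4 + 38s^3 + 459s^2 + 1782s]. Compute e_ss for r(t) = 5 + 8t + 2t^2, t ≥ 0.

infinity

The denominator has no term below 1782s — 1 pole at s=0, type 1. Taking each input component in turn:
  • 5: tracked with zero error.
  • 8t: e_ss = 8/K_v with K_v=140/297 → 594/35.
  • 2t^2: a type-1 system cannot track it, e_ss → ∞.
The unbounded component dominates.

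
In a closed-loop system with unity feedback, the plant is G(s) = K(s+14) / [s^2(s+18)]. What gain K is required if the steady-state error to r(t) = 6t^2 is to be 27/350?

200

Two free integrators in G(s): this is a type 2 system.
K_a = lim_{s→0} s^2·G(s) = K·14 / (18) = (7/9)·K.
e_ss = 12/K_a = 27/350 ⇒ K_a = 1400/9 ⇒ K = (1400/9)/(7/9) = 200.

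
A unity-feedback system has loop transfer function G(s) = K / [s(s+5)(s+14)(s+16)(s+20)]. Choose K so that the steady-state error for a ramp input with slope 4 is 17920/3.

System type = 1 (one pole at s=0).
K_v = lim_{s→0} s·G(s) = K / (5·14·16·20) = (1/22400)·K.
e_ss = 4/K_v = 17920/3 ⇒ K_v = 3/4480 ⇒ K = (3/4480)/(1/22400) = 15.

15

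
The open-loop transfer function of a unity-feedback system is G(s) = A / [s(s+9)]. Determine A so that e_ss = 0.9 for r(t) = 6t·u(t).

60

G(s) has one factor of s in the denominator, so the system is type 1.
K_v = lim_{s→0} s·G(s) = A / (9) = (1/9)·A.
e_ss = 6/K_v = 0.9 ⇒ K_v = 20/3 ⇒ A = (20/3)/(1/9) = 60.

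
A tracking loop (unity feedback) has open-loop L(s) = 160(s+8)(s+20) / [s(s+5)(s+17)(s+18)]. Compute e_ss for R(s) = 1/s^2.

153/2560

L(s) has one factor of s in the denominator, so the system is type 1.
K_v = lim_{s→0} s·L(s) = 160·8·20 / (5·17·18) = 2560/153.
e_ss = 1/K_v = 1/(2560/153) = 153/2560.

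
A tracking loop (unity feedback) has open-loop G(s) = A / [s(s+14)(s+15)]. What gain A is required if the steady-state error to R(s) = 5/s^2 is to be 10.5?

100

One free integrator in G(s): this is a type 1 system.
K_v = lim_{s→0} s·G(s) = A / (14·15) = (1/210)·A.
e_ss = 5/K_v = 10.5 ⇒ K_v = 10/21 ⇒ A = (10/21)/(1/210) = 100.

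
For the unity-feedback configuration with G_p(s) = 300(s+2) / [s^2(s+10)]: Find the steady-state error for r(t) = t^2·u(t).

1/30

System type = 2 (two poles at s=0).
K_a = lim_{s→0} s^2·G_p(s) = 300·2 / (10) = 60.
r(t) = t^2 gives R(s) = 2/s^3.
e_ss = 2/K_a = 2/60 = 1/30.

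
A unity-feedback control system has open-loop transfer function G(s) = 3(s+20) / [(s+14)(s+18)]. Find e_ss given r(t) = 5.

System type = 0 (no poles at s=0).
K_p = lim_{s→0} G(s) = 3·20 / (14·18) = 5/21.
e_ss = 5/(1 + K_p) = 5/(26/21) = 105/26.

105/26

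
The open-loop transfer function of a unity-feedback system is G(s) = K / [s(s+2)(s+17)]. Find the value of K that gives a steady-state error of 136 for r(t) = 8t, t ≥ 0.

2

System type = 1 (one pole at s=0).
K_v = lim_{s→0} s·G(s) = K / (2·17) = (1/34)·K.
e_ss = 8/K_v = 136 ⇒ K_v = 1/17 ⇒ K = (1/17)/(1/34) = 2.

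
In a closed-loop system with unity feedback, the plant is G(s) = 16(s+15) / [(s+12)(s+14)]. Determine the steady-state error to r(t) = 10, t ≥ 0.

70/17

System type = 0 (no poles at s=0).
K_p = lim_{s→0} G(s) = 16·15 / (12·14) = 10/7.
e_ss = 10/(1 + K_p) = 10/(17/7) = 70/17.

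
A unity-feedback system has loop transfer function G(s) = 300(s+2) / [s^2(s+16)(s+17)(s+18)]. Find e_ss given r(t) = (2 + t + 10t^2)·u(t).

The open loop has two poles at the origin → type 2 system. Treating each term separately:
  • 2: tracked with zero error.
  • t: tracked with zero error.
  • 10t^2: e_ss = 20/K_a with K_a=25/204 → 163.2.
Total e_ss = 163.2.

163.2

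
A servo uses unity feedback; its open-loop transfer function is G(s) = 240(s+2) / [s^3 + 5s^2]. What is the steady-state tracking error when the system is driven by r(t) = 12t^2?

0.25

Factoring s^2 from the denominator leaves a polynomial with constant term 5, so the system is type 2.
K_a = lim_{s→0} s^2·G(s) = 240·2 / 5 = 96.
r(t) = 12t^2 gives R(s) = 24/s^3.
e_ss = 24/K_a = 24/96 = 0.25.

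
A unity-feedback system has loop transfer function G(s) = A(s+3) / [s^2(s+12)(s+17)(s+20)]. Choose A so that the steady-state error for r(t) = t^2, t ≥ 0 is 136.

20

The open loop has two poles at the origin → type 2 system.
K_a = lim_{s→0} s^2·G(s) = A·3 / (12·17·20) = (1/1360)·A.
e_ss = 2/K_a = 136 ⇒ K_a = 1/68 ⇒ A = (1/68)/(1/1360) = 20.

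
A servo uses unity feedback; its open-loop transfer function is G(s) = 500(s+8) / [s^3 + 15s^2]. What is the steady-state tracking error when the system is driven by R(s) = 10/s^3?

The denominator has no term below 15s^2 — 2 poles at s=0, type 2.
K_a = lim_{s→0} s^2·G(s) = 500·8 / 15 = 800/3.
r(t) = 5t^2 gives R(s) = 10/s^3.
e_ss = 10/K_a = 10/(800/3) = 0.0375.

0.0375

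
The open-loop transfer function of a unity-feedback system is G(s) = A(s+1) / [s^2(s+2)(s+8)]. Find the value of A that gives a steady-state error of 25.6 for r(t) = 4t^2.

The open loop has two poles at the origin → type 2 system.
K_a = lim_{s→0} s^2·G(s) = A·1 / (2·8) = 0.0625·A.
e_ss = 8/K_a = 25.6 ⇒ K_a = 0.3125 ⇒ A = 0.3125/0.0625 = 5.

5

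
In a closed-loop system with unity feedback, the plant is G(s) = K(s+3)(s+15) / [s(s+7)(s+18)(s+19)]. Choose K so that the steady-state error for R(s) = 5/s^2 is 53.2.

5

System type = 1 (one pole at s=0).
K_v = lim_{s→0} s·G(s) = K·3·15 / (7·18·19) = (5/266)·K.
e_ss = 5/K_v = 53.2 ⇒ K_v = 25/266 ⇒ K = (25/266)/(5/266) = 5.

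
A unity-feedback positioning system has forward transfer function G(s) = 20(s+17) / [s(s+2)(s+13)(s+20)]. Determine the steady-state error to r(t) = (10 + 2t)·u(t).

52/17

System type = 1 (one pole at s=0). By superposition:
  • 10: tracked with zero error.
  • 2t: e_ss = 2/K_v with K_v=17/26 → 52/17.
Total e_ss = 52/17.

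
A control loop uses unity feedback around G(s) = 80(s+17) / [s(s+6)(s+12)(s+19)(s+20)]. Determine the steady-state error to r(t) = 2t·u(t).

G(s) has one factor of s in the denominator, so the system is type 1.
K_v = lim_{s→0} s·G(s) = 80·17 / (6·12·19·20) = 17/342.
e_ss = 2/K_v = 2/(17/342) = 684/17.

684/17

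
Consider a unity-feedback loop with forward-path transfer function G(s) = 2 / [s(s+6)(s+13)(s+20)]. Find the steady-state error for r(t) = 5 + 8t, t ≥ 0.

6240

One free integrator in G(s): this is a type 1 system. Taking each input component in turn:
  • 5: tracked with zero error.
  • 8t: e_ss = 8/K_v with K_v=1/780 → 6240.
Total e_ss = 6240.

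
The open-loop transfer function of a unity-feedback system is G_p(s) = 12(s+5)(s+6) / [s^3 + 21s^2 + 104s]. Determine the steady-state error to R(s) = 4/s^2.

Factoring s from the denominator leaves a polynomial with constant term 104, so the system is type 1.
K_v = lim_{s→0} s·G_p(s) = 12·5·6 / 104 = 45/13.
e_ss = 4/K_v = 4/(45/13) = 52/45.

52/45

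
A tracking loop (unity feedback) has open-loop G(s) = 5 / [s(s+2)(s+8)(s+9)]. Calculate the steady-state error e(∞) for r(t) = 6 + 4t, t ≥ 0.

One free integrator in G(s): this is a type 1 system. Taking each input component in turn:
  • 6: tracked with zero error.
  • 4t: e_ss = 4/K_v with K_v=5/144 → 115.2.
Total e_ss = 115.2.

115.2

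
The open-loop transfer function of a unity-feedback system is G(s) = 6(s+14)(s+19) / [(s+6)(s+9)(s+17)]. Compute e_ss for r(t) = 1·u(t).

No free integrators in G(s): this is a type 0 system.
K_p = lim_{s→0} G(s) = 6·14·19 / (6·9·17) = 266/153.
e_ss = 1/(1 + K_p) = 1/(419/153) = 153/419.

153/419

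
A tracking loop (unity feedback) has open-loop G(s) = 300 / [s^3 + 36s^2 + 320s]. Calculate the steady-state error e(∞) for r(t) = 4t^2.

infinity

Factoring s from the denominator leaves a polynomial with constant term 320, so the system is type 1.
For a type-1 system K_a = 0, so e_ss to a parabolic input is unbounded.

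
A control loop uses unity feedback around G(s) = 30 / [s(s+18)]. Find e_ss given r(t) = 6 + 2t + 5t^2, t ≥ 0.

G(s) has one factor of s in the denominator, so the system is type 1. By superposition:
  • 6: tracked with zero error.
  • 2t: e_ss = 2/K_v with K_v=5/3 → 1.2.
  • 5t^2: a type-1 system cannot track it, e_ss → ∞.
The unbounded component dominates.

infinity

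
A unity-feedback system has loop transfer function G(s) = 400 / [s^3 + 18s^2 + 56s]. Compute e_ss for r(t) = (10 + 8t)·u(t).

1.12

Factoring s from the denominator leaves a polynomial with constant term 56, so the system is type 1. Treating each term separately:
  • 10: tracked with zero error.
  • 8t: e_ss = 8/K_v with K_v=50/7 → 1.12.
Total e_ss = 1.12.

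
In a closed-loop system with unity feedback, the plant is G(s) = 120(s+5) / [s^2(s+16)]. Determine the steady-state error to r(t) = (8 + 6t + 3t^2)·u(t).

The open loop has two poles at the origin → type 2 system. Treating each term separately:
  • 8: tracked with zero error.
  • 6t: tracked with zero error.
  • 3t^2: e_ss = 6/K_a with K_a=37.5 → 0.16.
Total e_ss = 0.16.

0.16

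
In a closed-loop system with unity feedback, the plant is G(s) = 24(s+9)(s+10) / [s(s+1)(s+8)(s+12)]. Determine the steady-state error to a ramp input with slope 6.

4/15

G(s) has one factor of s in the denominator, so the system is type 1.
K_v = lim_{s→0} s·G(s) = 24·9·10 / (1·8·12) = 22.5.
e_ss = 6/K_v = 6/22.5 = 4/15.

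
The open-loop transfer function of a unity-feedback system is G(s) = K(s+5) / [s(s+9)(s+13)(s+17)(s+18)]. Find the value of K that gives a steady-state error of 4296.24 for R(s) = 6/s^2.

10

G(s) has one factor of s in the denominator, so the system is type 1.
K_v = lim_{s→0} s·G(s) = K·5 / (9·13·17·18) = (5/35802)·K.
e_ss = 6/K_v = 4296.24 ⇒ K_v = 25/17901 ⇒ K = (25/17901)/(5/35802) = 10.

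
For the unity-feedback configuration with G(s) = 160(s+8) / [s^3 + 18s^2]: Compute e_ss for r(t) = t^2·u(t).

9/320

Lowest-order denominator term is 18s^2, so the open loop has 2 poles at the origin → type 2 system.
K_a = lim_{s→0} s^2·G(s) = 160·8 / 18 = 640/9.
r(t) = t^2 gives R(s) = 2/s^3.
e_ss = 2/K_a = 2/(640/9) = 9/320.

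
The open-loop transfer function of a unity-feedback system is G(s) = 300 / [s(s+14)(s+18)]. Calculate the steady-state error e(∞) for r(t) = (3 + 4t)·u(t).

G(s) has one factor of s in the denominator, so the system is type 1. Treating each term separately:
  • 3: tracked with zero error.
  • 4t: e_ss = 4/K_v with K_v=25/21 → 3.36.
Total e_ss = 3.36.

3.36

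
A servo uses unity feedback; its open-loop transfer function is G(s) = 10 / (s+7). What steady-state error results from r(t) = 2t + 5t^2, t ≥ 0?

infinity

No free integrators in G(s): this is a type 0 system. By superposition:
  • 2t: a type-0 system cannot track it, e_ss → ∞.
  • 5t^2: a type-0 system cannot track it, e_ss → ∞.
The unbounded component dominates.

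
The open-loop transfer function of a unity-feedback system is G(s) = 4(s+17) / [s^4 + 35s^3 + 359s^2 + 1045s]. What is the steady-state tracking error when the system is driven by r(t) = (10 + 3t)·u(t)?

Factoring s from the denominator leaves a polynomial with constant term 1045, so the system is type 1. Treating each term separately:
  • 10: tracked with zero error.
  • 3t: e_ss = 3/K_v with K_v=68/1045 → 3135/68.
Total e_ss = 3135/68.

3135/68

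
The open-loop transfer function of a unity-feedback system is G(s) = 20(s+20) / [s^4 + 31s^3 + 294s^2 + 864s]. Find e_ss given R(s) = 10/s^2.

21.6

The denominator has no term below 864s — 1 pole at s=0, type 1.
K_v = lim_{s→0} s·G(s) = 20·20 / 864 = 25/54.
e_ss = 10/K_v = 10/(25/54) = 21.6.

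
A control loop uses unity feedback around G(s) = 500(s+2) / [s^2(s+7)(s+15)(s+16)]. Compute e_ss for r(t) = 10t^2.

33.6

Two free integrators in G(s): this is a type 2 system.
K_a = lim_{s→0} s^2·G(s) = 500·2 / (7·15·16) = 25/42.
r(t) = 10t^2 gives R(s) = 20/s^3.
e_ss = 20/K_a = 20/(25/42) = 33.6.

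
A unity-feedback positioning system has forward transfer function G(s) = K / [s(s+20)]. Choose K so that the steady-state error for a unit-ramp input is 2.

G(s) has one factor of s in the denominator, so the system is type 1.
K_v = lim_{s→0} s·G(s) = K / (20) = 0.05·K.
e_ss = 1/K_v = 2 ⇒ K_v = 0.5 ⇒ K = 0.5/0.05 = 10.

10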